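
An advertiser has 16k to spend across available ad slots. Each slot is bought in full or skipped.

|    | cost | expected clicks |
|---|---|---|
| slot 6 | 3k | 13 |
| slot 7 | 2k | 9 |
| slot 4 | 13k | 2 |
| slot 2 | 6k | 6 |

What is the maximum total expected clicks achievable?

Take slot 6, slot 7, and slot 2: cost 3 + 2 + 6 = 11 ≤ 16, expected clicks 13 + 9 + 6 = 28.
No other feasible combination does better.

28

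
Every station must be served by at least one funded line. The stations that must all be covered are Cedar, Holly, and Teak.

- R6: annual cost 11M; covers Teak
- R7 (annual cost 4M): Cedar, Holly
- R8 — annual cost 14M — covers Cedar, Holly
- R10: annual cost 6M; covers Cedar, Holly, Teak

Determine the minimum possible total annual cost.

The greedy cost-per-new-station heuristic would pick R7 and R10 for 10, but a cheaper cover exists.
R10 alone covers Cedar, Holly, Teak — every station.
Total annual cost: 6.
No cover costs less than 6.

6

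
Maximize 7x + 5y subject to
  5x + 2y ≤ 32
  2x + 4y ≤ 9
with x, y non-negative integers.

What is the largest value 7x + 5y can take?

Relaxing integrality, the LP optimum is 31.50 at (x,y) = (4.5, 0), which is not an integer point.
(x,y)=(4,0): 5·4+2·0=20≤32, 2·4+4·0=8≤9, objective 28.
(x,y)=(3,0): 5·3+2·0=15≤32, 2·3+4·0=6≤9, objective 21.
The best lattice point is (4,0), giving 28.

28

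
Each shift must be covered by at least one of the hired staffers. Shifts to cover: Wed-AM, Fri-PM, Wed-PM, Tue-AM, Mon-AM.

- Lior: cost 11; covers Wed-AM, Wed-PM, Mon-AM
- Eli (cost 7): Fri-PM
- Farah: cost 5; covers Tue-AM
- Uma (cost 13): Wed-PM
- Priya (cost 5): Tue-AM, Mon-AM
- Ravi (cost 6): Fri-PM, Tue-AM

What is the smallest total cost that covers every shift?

The greedy cost-per-new-shift heuristic would pick Priya, Lior, and Ravi for 22, but a cheaper cover exists.
Choose Lior and Ravi: together they cover Wed-AM, Fri-PM, Wed-PM, Tue-AM, Mon-AM — every shift.
Total cost: 11 + 6 = 17.
No cover costs less than 17.

17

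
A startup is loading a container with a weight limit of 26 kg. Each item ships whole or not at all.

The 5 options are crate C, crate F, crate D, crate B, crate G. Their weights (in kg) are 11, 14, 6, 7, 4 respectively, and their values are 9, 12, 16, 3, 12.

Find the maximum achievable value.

40

Allowing fractional choices, the relaxed optimum would be about 41.6, but items are indivisible.
crate C + crate D + crate G: weight 11 + 6 + 4 = 21 ≤ 26, value 9 + 16 + 12 = 37.
crate F + crate D + crate G: weight 14 + 6 + 4 = 24 ≤ 26, value 12 + 16 + 12 = 40.
Best is crate F, crate D, and crate G with total value 40.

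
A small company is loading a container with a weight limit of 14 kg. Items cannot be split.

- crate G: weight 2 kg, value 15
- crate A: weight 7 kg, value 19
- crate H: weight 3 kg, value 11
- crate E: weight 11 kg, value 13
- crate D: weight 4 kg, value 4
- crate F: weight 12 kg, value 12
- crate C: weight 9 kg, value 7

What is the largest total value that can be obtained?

Take crate G, crate A, and crate H: weight 2 + 7 + 3 = 12 ≤ 14, value 15 + 19 + 11 = 45.
No other feasible combination does better.

45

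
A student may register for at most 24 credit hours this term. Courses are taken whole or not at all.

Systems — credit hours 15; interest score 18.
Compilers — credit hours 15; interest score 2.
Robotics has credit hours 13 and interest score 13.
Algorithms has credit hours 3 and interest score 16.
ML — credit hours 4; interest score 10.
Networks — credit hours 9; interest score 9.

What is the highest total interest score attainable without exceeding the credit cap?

Take Systems, Algorithms, and ML: credit hours 15 + 3 + 4 = 22 ≤ 24, interest score 18 + 16 + 10 = 44.
No other feasible combination does better.

44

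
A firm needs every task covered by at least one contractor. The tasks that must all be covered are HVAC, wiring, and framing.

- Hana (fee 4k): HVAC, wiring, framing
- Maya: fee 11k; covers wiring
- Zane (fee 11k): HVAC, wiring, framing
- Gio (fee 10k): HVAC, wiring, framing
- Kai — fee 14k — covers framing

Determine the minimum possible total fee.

4

Hana alone covers HVAC, wiring, framing — every task.
Total fee: 4.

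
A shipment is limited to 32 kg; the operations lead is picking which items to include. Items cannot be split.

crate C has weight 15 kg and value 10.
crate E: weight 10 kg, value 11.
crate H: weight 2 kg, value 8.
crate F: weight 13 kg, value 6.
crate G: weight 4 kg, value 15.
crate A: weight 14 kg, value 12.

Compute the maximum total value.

46

crate E + crate H + crate G + crate A: weight 10 + 2 + 4 + 14 = 30 ≤ 32, value 11 + 8 + 15 + 12 = 46.
crate C + crate E + crate H + crate G: weight 15 + 10 + 2 + 4 = 31 ≤ 32, value 10 + 11 + 8 + 15 = 44.
crate E + crate H + crate F + crate G: weight 10 + 2 + 13 + 4 = 29 ≤ 32, value 11 + 8 + 6 + 15 = 40.
Best is crate E, crate H, crate G, and crate A with total value 46.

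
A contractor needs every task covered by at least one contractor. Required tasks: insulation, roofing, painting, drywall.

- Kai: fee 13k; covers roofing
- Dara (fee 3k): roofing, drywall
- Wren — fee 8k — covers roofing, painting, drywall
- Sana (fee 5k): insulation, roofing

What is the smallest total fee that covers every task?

The greedy cost-per-new-task heuristic would pick Dara, Sana, and Wren for 16, but a cheaper cover exists.
Choose Wren and Sana: together they cover insulation, roofing, painting, drywall — every task.
Total fee: 8 + 5 = 13.
No cover costs less than 13.

13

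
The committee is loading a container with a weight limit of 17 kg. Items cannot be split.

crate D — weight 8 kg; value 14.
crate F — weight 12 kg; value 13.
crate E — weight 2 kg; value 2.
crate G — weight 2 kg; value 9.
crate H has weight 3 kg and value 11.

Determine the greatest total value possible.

Allowing fractional choices, the relaxed optimum would be about 38.3, but items are indivisible.
crate F + crate G + crate H: weight 12 + 2 + 3 = 17 ≤ 17, value 13 + 9 + 11 = 33.
crate D + crate G + crate H: weight 8 + 2 + 3 = 13 ≤ 17, value 14 + 9 + 11 = 34.
crate D + crate E + crate G + crate H: weight 8 + 2 + 2 + 3 = 15 ≤ 17, value 14 + 2 + 9 + 11 = 36.
Best is crate D, crate E, crate G, and crate H with total value 36.

36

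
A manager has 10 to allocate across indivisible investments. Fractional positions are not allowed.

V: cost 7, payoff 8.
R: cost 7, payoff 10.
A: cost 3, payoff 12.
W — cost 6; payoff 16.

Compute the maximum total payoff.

28

A + W: cost 3 + 6 = 9 ≤ 10, payoff 12 + 16 = 28.
R + A: cost 7 + 3 = 10 ≤ 10, payoff 10 + 12 = 22.
Best is A and W with total payoff 28.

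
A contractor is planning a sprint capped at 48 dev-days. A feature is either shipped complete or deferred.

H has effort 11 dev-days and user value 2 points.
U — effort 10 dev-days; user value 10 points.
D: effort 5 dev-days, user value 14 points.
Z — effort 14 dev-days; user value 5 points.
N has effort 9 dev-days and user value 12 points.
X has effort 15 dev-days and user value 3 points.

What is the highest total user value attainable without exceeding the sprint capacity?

Take U, D, Z, and N: effort 10 + 5 + 14 + 9 = 38 ≤ 48, user value 10 + 14 + 5 + 12 = 41.
No other feasible combination does better.

41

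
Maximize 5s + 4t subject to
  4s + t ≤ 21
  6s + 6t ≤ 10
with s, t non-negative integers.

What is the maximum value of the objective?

Relaxing integrality, the LP optimum is 8.33 at (s,t) = (1.67, 0), which is not an integer point.
(s,t)=(1,0) is feasible, giving 5.
(s,t)=(0,1) is feasible, giving 4.
(s,t)=(0,0) is feasible, giving 0.
No feasible integer point exceeds 5.

5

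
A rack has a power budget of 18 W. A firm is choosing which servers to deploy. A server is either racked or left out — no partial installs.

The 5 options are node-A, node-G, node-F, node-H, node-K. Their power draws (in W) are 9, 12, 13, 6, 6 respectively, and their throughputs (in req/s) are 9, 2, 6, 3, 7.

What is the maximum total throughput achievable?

16

This is a 0-1 knapsack instance.
Take node-A and node-K: power draw 9 + 6 = 15 ≤ 18, throughput 9 + 7 = 16.
No other feasible combination does better.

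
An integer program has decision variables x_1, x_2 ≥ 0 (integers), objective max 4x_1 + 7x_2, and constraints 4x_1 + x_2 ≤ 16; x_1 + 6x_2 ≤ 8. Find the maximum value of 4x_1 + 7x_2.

16

Relaxing integrality, the LP optimum is 20.17 at (x_1,x_2) = (3.83, 0.696), which is not an integer point.
(x_1,x_2)=(4,0): 4·4+1·0=16≤16, 1·4+6·0=4≤8, objective 16.
(x_1,x_2)=(2,1): 4·2+1·1=9≤16, 1·2+6·1=8≤8, objective 15.
(x_1,x_2)=(3,0): 4·3+1·0=12≤16, 1·3+6·0=3≤8, objective 12.
(x_1,x_2)=(2,0): 4·2+1·0=8≤16, 1·2+6·0=2≤8, objective 8.
No feasible integer point exceeds 16.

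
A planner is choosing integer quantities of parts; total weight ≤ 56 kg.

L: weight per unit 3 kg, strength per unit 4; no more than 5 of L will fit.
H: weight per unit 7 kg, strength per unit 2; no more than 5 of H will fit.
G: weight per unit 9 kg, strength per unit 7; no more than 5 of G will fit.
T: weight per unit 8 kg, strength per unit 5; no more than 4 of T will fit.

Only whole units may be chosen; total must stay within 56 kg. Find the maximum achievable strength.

L has the best ratio (4/3); taking only L gives at most 5×4 = 20 (stopped by the supply cap of 5).
Mixing does better — 4×L, 4×G, and 1×T: weight 56 ≤ 56, strength 4·4 + 4·7 + 1·5 = 49.

49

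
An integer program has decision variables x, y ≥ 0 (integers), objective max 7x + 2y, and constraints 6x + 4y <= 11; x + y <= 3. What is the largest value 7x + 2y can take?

9

Relaxing integrality, the LP optimum is 12.83 at (x,y) = (1.83, 0), which is not an integer point.
(x,y)=(1,1): 6·1+4·1=10≤11, 1·1+1·1=2≤3, objective 9.
(x,y)=(1,0): 6·1+4·0=6≤11, 1·1+1·0=1≤3, objective 7.
(x,y)=(0,2): 6·0+4·2=8≤11, 1·0+1·2=2≤3, objective 4.
(x,y)=(0,1): 6·0+4·1=4≤11, 1·0+1·1=1≤3, objective 2.
No feasible integer point exceeds 9.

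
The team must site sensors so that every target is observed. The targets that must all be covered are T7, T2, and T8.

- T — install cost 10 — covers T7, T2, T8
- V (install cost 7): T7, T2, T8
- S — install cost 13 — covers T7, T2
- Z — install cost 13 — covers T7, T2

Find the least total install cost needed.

7

V alone covers T7, T2, T8 — every target.
Total install cost: 7.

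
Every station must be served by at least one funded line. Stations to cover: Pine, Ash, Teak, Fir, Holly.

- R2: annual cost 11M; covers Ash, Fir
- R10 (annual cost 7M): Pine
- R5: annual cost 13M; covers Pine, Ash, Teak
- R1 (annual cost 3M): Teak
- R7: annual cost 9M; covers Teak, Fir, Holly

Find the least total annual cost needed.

22

The greedy cost-per-new-station heuristic would pick R1, R7, and R5 for 25, but a cheaper cover exists.
Choose R5 and R7: together they cover Pine, Ash, Teak, Fir, Holly — every station.
Total annual cost: 13 + 9 = 22.
No cover costs less than 22.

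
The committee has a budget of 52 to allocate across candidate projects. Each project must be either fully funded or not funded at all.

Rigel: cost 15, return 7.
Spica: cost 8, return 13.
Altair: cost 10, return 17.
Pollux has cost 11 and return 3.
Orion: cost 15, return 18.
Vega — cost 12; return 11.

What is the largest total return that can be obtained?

Allowing fractional choices, the relaxed optimum would be about 62.3, but projects are indivisible.
Rigel + Altair + Orion + Vega: cost 15 + 10 + 15 + 12 = 52 ≤ 52, return 7 + 17 + 18 + 11 = 53.
Rigel + Spica + Altair + Orion: cost 15 + 8 + 10 + 15 = 48 ≤ 52, return 7 + 13 + 17 + 18 = 55.
Spica + Altair + Orion + Vega: cost 8 + 10 + 15 + 12 = 45 ≤ 52, return 13 + 17 + 18 + 11 = 59.
Best is Spica, Altair, Orion, and Vega with total return 59.

59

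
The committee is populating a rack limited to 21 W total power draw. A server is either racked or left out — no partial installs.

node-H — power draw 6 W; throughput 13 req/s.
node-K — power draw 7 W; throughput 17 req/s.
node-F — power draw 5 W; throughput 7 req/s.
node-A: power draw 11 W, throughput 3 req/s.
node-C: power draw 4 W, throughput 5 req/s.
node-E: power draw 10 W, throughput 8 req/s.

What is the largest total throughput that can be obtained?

37

Take node-H, node-K, and node-F: power draw 6 + 7 + 5 = 18 ≤ 21, throughput 13 + 17 + 7 = 37.
No other feasible combination does better.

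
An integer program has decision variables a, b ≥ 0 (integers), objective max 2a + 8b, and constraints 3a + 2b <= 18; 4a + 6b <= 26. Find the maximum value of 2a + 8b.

32

Relaxing integrality, the LP optimum is 34.67 at (a,b) = (0, 4.33), which is not an integer point.
(a,b)=(0,4): 3·0+2·4=8≤18, 4·0+6·4=24≤26, objective 32.
(a,b)=(1,3): 3·1+2·3=9≤18, 4·1+6·3=22≤26, objective 26.
(a,b)=(0,3): 3·0+2·3=6≤18, 4·0+6·3=18≤26, objective 24.
The best lattice point is (0,4), giving 32.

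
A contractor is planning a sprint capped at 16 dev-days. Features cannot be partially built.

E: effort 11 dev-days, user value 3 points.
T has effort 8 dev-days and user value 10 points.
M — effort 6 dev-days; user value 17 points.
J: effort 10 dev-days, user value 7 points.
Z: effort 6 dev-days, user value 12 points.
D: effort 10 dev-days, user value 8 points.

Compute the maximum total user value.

29

Allowing fractional choices, the relaxed optimum would be about 34.0, but features are indivisible.
T + M: effort 8 + 6 = 14 ≤ 16, user value 10 + 17 = 27.
M + Z: effort 6 + 6 = 12 ≤ 16, user value 17 + 12 = 29.
Best is M and Z with total user value 29.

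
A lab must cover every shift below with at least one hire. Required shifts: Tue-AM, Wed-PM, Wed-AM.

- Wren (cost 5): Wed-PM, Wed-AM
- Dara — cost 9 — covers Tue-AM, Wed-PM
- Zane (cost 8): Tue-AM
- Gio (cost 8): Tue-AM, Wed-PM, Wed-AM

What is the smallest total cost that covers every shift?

8

The greedy cost-per-new-shift heuristic would pick Wren and Zane for 13, but a cheaper cover exists.
Gio alone covers Tue-AM, Wed-PM, Wed-AM — every shift.
Total cost: 8.
No cover costs less than 8.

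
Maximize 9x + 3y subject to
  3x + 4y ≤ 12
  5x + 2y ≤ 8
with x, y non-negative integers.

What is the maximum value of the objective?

12

Relaxing integrality, the LP optimum is 14.40 at (x,y) = (1.6, 0), which is not an integer point.
(x,y)=(1,1): 3·1+4·1=7≤12, 5·1+2·1=7≤8, objective 12.
(x,y)=(1,0): 3·1+4·0=3≤12, 5·1+2·0=5≤8, objective 9.
Maximum is 12 at (x,y)=(1,1).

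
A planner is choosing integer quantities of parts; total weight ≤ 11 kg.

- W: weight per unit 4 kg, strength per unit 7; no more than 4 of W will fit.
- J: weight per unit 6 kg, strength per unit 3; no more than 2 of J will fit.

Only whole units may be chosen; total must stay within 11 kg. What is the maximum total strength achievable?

Take 2×W: weight 8 ≤ 11, strength 2·7 = 14.
No other integer combination yields more.

14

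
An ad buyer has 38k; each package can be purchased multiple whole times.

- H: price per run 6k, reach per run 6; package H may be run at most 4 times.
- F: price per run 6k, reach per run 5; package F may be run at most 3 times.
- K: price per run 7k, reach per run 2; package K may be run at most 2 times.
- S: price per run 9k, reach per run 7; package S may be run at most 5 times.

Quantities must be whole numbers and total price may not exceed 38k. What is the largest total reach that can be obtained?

This is a bounded integer knapsack.
H has the best ratio (6/6); taking only H gives at most 4×6 = 24 (stopped by the supply cap of 4).
Mixing does better — 4×H and 2×F: price 36 ≤ 38, reach 4·6 + 2·5 = 34.

34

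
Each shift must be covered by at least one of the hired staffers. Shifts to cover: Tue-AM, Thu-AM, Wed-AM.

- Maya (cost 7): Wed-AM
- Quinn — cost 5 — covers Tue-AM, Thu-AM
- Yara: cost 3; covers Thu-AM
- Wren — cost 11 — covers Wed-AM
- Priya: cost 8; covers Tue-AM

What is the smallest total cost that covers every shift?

Choose Maya and Quinn: together they cover Tue-AM, Thu-AM, Wed-AM — every shift.
Total cost: 7 + 5 = 12.

12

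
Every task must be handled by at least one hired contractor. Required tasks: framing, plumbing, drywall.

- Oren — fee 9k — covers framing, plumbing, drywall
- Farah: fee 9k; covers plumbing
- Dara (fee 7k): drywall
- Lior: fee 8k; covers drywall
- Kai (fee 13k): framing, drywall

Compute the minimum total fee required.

9

This is an integer covering problem.
Oren alone covers framing, plumbing, drywall — every task.
Total fee: 9.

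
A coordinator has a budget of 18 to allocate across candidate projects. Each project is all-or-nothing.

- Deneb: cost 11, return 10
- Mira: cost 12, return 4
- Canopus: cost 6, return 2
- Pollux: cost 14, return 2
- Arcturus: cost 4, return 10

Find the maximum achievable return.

Take Deneb and Arcturus: cost 11 + 4 = 15 ≤ 18, return 10 + 10 = 20.
No other feasible combination does better.

20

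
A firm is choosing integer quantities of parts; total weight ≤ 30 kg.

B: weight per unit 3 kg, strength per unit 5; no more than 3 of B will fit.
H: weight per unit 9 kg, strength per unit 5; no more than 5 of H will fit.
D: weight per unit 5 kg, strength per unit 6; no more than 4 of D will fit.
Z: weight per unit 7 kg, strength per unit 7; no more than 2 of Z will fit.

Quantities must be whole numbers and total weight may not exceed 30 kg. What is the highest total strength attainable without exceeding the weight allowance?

39

Take 3×B and 4×D: weight 29 ≤ 30, strength 3·5 + 4·6 = 39.
B has the best ratio (5/3) and is taken to its limit of 3; remaining capacity is filled optimally with the others.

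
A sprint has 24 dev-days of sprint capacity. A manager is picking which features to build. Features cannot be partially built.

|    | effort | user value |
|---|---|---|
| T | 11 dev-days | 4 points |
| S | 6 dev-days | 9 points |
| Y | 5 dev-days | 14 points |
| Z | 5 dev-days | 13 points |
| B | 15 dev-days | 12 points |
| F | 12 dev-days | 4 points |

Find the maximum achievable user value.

36

Allowing fractional choices, the relaxed optimum would be about 42.4, but features are indivisible.
S + Y + Z: effort 6 + 5 + 5 = 16 ≤ 24, user value 9 + 14 + 13 = 36.
Y + Z + F: effort 5 + 5 + 12 = 22 ≤ 24, user value 14 + 13 + 4 = 31.
T + Y + Z: effort 11 + 5 + 5 = 21 ≤ 24, user value 4 + 14 + 13 = 31.
Best is S, Y, and Z with total user value 36.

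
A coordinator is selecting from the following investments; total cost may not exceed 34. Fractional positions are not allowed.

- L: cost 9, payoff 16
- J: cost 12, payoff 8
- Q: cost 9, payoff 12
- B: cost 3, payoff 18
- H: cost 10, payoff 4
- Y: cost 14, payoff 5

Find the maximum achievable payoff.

54

Take L, J, Q, and B: cost 9 + 12 + 9 + 3 = 33 ≤ 34, payoff 16 + 8 + 12 + 18 = 54.
No other feasible combination does better.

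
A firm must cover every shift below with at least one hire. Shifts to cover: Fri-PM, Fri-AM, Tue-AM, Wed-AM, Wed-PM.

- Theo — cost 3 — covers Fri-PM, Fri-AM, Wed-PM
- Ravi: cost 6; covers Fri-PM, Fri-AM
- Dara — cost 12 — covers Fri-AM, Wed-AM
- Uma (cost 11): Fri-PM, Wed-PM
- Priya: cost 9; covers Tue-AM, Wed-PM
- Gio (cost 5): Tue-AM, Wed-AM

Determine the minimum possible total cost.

Choose Theo and Gio: together they cover Fri-PM, Fri-AM, Tue-AM, Wed-AM, Wed-PM — every shift.
Total cost: 3 + 5 = 8.
No cover costs less than 8.

8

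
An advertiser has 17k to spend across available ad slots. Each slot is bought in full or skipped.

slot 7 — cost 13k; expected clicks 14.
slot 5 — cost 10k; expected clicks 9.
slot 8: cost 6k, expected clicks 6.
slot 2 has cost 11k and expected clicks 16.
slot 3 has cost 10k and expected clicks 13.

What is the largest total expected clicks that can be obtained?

Allowing fractional choices, the relaxed optimum would be about 23.8, but ad slots are indivisible.
slot 8 + slot 2: cost 6 + 11 = 17 ≤ 17, expected clicks 6 + 16 = 22.
slot 2: cost 11 ≤ 17, expected clicks 16.
slot 8 + slot 3: cost 6 + 10 = 16 ≤ 17, expected clicks 6 + 13 = 19.
Best is slot 8 and slot 2 with total expected clicks 22.

22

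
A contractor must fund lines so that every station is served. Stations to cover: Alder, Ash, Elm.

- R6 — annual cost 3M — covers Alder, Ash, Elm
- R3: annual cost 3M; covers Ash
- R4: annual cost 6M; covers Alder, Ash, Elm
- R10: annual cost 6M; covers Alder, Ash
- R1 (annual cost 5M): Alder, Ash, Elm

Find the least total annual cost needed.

3

R6 alone covers Alder, Ash, Elm — every station.
Total annual cost: 3.
No cover costs less than 3.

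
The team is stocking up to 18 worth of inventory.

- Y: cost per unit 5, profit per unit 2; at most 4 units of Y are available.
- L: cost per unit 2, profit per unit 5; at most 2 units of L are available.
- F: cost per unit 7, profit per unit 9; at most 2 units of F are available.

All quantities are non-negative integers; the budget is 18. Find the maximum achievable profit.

This is a bounded integer knapsack.
1×L and 2×F: cost 16 ≤ 18, profit 1·5 + 2·9 = 23.
2×L and 2×F: cost 18 ≤ 18, profit 2·5 + 2·9 = 28.
Best is 28.

28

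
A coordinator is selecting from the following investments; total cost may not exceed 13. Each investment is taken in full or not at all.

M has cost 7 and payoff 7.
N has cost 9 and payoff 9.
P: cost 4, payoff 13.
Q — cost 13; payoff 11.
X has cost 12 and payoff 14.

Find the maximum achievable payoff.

22

Treat it as a binary knapsack problem.
Take N and P: cost 9 + 4 = 13 ≤ 13, payoff 9 + 13 = 22.
No other feasible combination does better.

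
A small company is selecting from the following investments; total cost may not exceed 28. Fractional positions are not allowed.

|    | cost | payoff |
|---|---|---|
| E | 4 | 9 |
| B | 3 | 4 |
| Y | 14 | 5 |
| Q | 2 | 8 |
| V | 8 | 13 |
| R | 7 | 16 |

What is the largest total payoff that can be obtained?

50

Allowing fractional choices, the relaxed optimum would be about 51.4, but investments are indivisible.
E + B + Q + V + R: cost 4 + 3 + 2 + 8 + 7 = 24 ≤ 28, payoff 9 + 4 + 8 + 13 + 16 = 50.
E + Q + V + R: cost 4 + 2 + 8 + 7 = 21 ≤ 28, payoff 9 + 8 + 13 + 16 = 46.
E + B + V + R: cost 4 + 3 + 8 + 7 = 22 ≤ 28, payoff 9 + 4 + 13 + 16 = 42.
Best is E, B, Q, V, and R with total payoff 50.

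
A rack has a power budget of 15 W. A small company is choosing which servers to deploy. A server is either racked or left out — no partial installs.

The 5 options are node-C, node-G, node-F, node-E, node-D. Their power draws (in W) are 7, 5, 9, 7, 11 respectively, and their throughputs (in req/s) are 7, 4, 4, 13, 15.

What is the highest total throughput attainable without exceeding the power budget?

20

node-G + node-E: power draw 5 + 7 = 12 ≤ 15, throughput 4 + 13 = 17.
node-C + node-E: power draw 7 + 7 = 14 ≤ 15, throughput 7 + 13 = 20.
node-D: power draw 11 ≤ 15, throughput 15.
Best is node-C and node-E with total throughput 20.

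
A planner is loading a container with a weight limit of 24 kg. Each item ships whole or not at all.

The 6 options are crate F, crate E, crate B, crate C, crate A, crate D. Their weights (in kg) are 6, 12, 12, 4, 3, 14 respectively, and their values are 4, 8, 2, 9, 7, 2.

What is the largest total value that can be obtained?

24

Take crate E, crate C, and crate A: weight 12 + 4 + 3 = 19 ≤ 24, value 8 + 9 + 7 = 24.
No other feasible combination does better.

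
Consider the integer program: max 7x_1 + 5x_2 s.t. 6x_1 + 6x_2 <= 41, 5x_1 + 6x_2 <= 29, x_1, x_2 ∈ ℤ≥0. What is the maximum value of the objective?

35

The continuous relaxation peaks at (5.8, 0) with value 40.60; rounding to a feasible lattice point costs some objective.
(x_1,x_2)=(5,0): 6·5+6·0=30≤41, 5·5+6·0=25≤29, objective 35.
(x_1,x_2)=(4,1): 6·4+6·1=30≤41, 5·4+6·1=26≤29, objective 33.
(x_1,x_2)=(4,0): 6·4+6·0=24≤41, 5·4+6·0=20≤29, objective 28.
Maximum is 35 at (x_1,x_2)=(5,0).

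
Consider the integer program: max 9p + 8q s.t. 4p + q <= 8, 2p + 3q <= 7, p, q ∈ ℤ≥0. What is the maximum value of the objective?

18

(p,q)=(2,0) is feasible, giving 18.
(p,q)=(1,1) is feasible, giving 17.
(p,q)=(0,2) is feasible, giving 16.
Maximum is 18 at (p,q)=(2,0).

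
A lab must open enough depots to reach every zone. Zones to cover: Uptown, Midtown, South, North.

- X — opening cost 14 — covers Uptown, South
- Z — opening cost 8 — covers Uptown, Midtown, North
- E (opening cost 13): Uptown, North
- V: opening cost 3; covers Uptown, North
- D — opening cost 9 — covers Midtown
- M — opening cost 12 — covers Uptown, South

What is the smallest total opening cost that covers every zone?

The greedy cost-per-new-zone heuristic would pick V, Z, and M for 23, but a cheaper cover exists.
Choose Z and M: together they cover Uptown, Midtown, South, North — every zone.
Total opening cost: 8 + 12 = 20.
No cover costs less than 20.

20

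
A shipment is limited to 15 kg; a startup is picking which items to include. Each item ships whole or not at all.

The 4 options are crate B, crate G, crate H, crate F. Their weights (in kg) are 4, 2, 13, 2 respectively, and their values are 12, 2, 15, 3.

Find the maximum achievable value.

18

Allowing fractional choices, the relaxed optimum would be about 25.4, but items are indivisible.
crate B + crate G + crate F: weight 4 + 2 + 2 = 8 ≤ 15, value 12 + 2 + 3 = 17.
crate H + crate F: weight 13 + 2 = 15 ≤ 15, value 15 + 3 = 18.
Best is crate H and crate F with total value 18.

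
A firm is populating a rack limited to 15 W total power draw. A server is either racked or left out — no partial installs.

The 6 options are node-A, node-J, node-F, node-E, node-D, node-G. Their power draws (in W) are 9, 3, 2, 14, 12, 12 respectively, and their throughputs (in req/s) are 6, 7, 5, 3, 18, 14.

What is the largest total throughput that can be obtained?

25

node-F + node-D: power draw 2 + 12 = 14 ≤ 15, throughput 5 + 18 = 23.
node-J + node-D: power draw 3 + 12 = 15 ≤ 15, throughput 7 + 18 = 25.
Best is node-J and node-D with total throughput 25.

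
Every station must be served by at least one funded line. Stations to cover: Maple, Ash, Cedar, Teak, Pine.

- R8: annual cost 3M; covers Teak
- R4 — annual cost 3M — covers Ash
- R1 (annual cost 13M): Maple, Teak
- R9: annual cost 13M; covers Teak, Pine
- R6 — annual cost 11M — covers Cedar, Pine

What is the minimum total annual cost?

27

The greedy cost-per-new-station heuristic would pick R8, R4, R6, and R1 for 30, but a cheaper cover exists.
Choose R4, R1, and R6: together they cover Maple, Ash, Cedar, Teak, Pine — every station.
Total annual cost: 3 + 13 + 11 = 27.
No cover costs less than 27.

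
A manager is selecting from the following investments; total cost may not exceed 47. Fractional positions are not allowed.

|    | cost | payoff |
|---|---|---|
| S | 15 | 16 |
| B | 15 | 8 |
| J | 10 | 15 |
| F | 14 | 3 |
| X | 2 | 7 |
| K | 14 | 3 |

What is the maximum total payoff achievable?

Treat it as a binary knapsack problem.
S + J + F + X: cost 15 + 10 + 14 + 2 = 41 ≤ 47, payoff 16 + 15 + 3 + 7 = 41.
S + B + J + X: cost 15 + 15 + 10 + 2 = 42 ≤ 47, payoff 16 + 8 + 15 + 7 = 46.
Best is S, B, J, and X with total payoff 46.

46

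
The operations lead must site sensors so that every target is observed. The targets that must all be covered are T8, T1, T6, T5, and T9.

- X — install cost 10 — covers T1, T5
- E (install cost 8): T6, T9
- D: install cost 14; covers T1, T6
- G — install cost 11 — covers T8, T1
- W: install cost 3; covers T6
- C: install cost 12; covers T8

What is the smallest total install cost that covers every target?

The greedy cost-per-new-target heuristic would pick W, X, E, and G for 32, but a cheaper cover exists.
Choose X, E, and G: together they cover T8, T1, T6, T5, T9 — every target.
Total install cost: 10 + 8 + 11 = 29.
No cover costs less than 29.

29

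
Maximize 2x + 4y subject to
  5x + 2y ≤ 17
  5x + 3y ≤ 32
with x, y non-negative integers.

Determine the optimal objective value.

The continuous relaxation peaks at (0, 8.5) with value 34.00; rounding to a feasible lattice point costs some objective.
(x,y)=(0,8): 5·0+2·8=16≤17, 5·0+3·8=24≤32, objective 32.
(x,y)=(0,7): 5·0+2·7=14≤17, 5·0+3·7=21≤32, objective 28.
Maximum is 32 at (x,y)=(0,8).

32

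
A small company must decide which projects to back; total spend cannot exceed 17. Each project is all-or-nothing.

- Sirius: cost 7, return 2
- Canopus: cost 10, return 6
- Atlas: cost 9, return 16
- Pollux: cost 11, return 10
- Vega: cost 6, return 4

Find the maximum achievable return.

20

Allowing fractional choices, the relaxed optimum would be about 23.3, but projects are indivisible.
Sirius + Atlas: cost 7 + 9 = 16 ≤ 17, return 2 + 16 = 18.
Atlas + Vega: cost 9 + 6 = 15 ≤ 17, return 16 + 4 = 20.
Best is Atlas and Vega with total return 20.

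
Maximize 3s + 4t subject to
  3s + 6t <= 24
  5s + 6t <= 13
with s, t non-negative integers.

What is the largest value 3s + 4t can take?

8

Relaxing integrality, the LP optimum is 8.67 at (s,t) = (0, 2.17), which is not an integer point.
(s,t)=(0,2): 3·0+6·2=12≤24, 5·0+6·2=12≤13, objective 8.
(s,t)=(1,1): 3·1+6·1=9≤24, 5·1+6·1=11≤13, objective 7.
(s,t)=(0,1): 3·0+6·1=6≤24, 5·0+6·1=6≤13, objective 4.
Maximum is 8 at (s,t)=(0,2).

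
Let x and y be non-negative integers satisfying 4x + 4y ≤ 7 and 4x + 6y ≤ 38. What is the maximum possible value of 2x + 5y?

5

Relaxing integrality, the LP optimum is 8.75 at (x,y) = (0, 1.75), which is not an integer point.
(x,y)=(0,1): 4·0+4·1=4≤7, 4·0+6·1=6≤38, objective 5.
(x,y)=(1,0): 4·1+4·0=4≤7, 4·1+6·0=4≤38, objective 2.
(x,y)=(0,0): 4·0+4·0=0≤7, 4·0+6·0=0≤38, objective 0.
Maximum is 5 at (x,y)=(0,1).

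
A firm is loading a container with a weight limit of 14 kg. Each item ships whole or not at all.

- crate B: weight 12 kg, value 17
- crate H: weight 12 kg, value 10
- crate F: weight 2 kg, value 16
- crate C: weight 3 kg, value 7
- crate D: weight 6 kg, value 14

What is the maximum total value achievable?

This is a 0-1 knapsack instance.
Allowing fractional choices, the relaxed optimum would be about 41.2, but items are indivisible.
crate F + crate D: weight 2 + 6 = 8 ≤ 14, value 16 + 14 = 30.
crate F + crate C + crate D: weight 2 + 3 + 6 = 11 ≤ 14, value 16 + 7 + 14 = 37.
crate B + crate F: weight 12 + 2 = 14 ≤ 14, value 17 + 16 = 33.
Best is crate F, crate C, and crate D with total value 37.

37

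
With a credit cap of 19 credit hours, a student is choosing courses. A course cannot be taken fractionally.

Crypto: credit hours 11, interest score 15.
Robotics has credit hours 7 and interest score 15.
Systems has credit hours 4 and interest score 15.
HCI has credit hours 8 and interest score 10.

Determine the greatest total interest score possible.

40

Allowing fractional choices, the relaxed optimum would be about 40.9, but courses are indivisible.
Robotics + Systems: credit hours 7 + 4 = 11 ≤ 19, interest score 15 + 15 = 30.
Crypto + Systems: credit hours 11 + 4 = 15 ≤ 19, interest score 15 + 15 = 30.
Robotics + Systems + HCI: credit hours 7 + 4 + 8 = 19 ≤ 19, interest score 15 + 15 + 10 = 40.
Best is Robotics, Systems, and HCI with total interest score 40.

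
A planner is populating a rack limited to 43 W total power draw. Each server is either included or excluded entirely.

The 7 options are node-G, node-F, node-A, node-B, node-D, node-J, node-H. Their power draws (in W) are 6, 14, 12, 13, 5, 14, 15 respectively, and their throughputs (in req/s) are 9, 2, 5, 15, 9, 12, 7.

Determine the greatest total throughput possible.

Allowing fractional choices, the relaxed optimum would be about 47.3, but servers are indivisible.
node-G + node-B + node-D + node-J: power draw 6 + 13 + 5 + 14 = 38 ≤ 43, throughput 9 + 15 + 9 + 12 = 45.
node-G + node-A + node-B + node-D: power draw 6 + 12 + 13 + 5 = 36 ≤ 43, throughput 9 + 5 + 15 + 9 = 38.
node-G + node-B + node-D + node-H: power draw 6 + 13 + 5 + 15 = 39 ≤ 43, throughput 9 + 15 + 9 + 7 = 40.
Best is node-G, node-B, node-D, and node-J with total throughput 45.

45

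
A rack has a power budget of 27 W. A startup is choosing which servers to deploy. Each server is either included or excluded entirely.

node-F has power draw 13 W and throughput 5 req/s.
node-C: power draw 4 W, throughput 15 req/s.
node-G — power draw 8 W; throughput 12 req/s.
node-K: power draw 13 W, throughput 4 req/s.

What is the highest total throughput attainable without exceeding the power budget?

node-F + node-C + node-G: power draw 13 + 4 + 8 = 25 ≤ 27, throughput 5 + 15 + 12 = 32.
node-C + node-G: power draw 4 + 8 = 12 ≤ 27, throughput 15 + 12 = 27.
node-C + node-G + node-K: power draw 4 + 8 + 13 = 25 ≤ 27, throughput 15 + 12 + 4 = 31.
Best is node-F, node-C, and node-G with total throughput 32.

32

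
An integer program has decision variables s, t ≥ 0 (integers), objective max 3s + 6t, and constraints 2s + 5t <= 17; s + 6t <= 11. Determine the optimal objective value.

24

Relaxing integrality, the LP optimum is 25.50 at (s,t) = (8.5, 0), which is not an integer point.
(s,t)=(8,0): 2·8+5·0=16≤17, 1·8+6·0=8≤11, objective 24.
(s,t)=(7,0): 2·7+5·0=14≤17, 1·7+6·0=7≤11, objective 21.
The best lattice point is (8,0), giving 24.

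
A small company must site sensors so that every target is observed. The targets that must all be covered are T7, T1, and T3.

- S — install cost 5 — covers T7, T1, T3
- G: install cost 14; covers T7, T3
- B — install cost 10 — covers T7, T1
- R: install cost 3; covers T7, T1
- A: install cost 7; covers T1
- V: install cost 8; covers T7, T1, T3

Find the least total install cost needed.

5

This is a weighted set-cover instance.
The greedy cost-per-new-target heuristic would pick R and S for 8, but a cheaper cover exists.
S alone covers T7, T1, T3 — every target.
Total install cost: 5.
No cover costs less than 5.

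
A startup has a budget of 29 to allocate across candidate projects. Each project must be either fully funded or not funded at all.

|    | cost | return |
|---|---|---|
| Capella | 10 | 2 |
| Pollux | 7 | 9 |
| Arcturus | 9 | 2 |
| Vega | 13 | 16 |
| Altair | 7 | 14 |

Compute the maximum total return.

39

Allowing fractional choices, the relaxed optimum would be about 39.4, but projects are indivisible.
Arcturus + Vega + Altair: cost 9 + 13 + 7 = 29 ≤ 29, return 2 + 16 + 14 = 32.
Pollux + Vega + Altair: cost 7 + 13 + 7 = 27 ≤ 29, return 9 + 16 + 14 = 39.
Vega + Altair: cost 13 + 7 = 20 ≤ 29, return 16 + 14 = 30.
Best is Pollux, Vega, and Altair with total return 39.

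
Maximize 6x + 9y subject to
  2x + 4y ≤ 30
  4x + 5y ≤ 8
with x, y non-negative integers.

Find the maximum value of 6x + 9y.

12

(x,y)=(2,0) is feasible, giving 12.
(x,y)=(0,1) is feasible, giving 9.
(x,y)=(1,0) is feasible, giving 6.
No feasible integer point exceeds 12.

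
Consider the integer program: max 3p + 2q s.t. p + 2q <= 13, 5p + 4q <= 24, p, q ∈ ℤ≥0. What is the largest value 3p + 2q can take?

14

The continuous relaxation peaks at (4.8, 0) with value 14.40; rounding to a feasible lattice point costs some objective.
(p,q)=(4,1): 1·4+2·1=6≤13, 5·4+4·1=24≤24, objective 14.
(p,q)=(3,2): 1·3+2·2=7≤13, 5·3+4·2=23≤24, objective 13.
(p,q)=(4,0): 1·4+2·0=4≤13, 5·4+4·0=20≤24, objective 12.
(p,q)=(3,1): 1·3+2·1=5≤13, 5·3+4·1=19≤24, objective 11.
No feasible integer point exceeds 14.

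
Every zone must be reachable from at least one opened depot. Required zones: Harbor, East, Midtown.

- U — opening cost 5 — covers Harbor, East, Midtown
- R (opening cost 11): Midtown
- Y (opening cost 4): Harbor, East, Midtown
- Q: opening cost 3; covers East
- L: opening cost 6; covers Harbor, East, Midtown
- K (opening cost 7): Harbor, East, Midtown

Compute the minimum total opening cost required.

4

This is a weighted set-cover instance.
Y alone covers Harbor, East, Midtown — every zone.
Total opening cost: 4.
No cover costs less than 4.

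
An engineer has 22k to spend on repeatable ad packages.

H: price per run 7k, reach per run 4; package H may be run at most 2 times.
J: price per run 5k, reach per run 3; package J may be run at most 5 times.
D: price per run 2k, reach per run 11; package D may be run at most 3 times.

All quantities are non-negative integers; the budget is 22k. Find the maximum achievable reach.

D has the best ratio (11/2); taking only D gives at most 3×11 = 33 (stopped by the supply cap of 3).
Mixing does better — 3×J and 3×D: price 21 ≤ 22, reach 3·3 + 3·11 = 42.

42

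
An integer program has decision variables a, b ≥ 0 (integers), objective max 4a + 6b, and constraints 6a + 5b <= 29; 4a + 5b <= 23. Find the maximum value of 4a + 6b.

26

Relaxing integrality, the LP optimum is 27.60 at (a,b) = (0, 4.6), which is not an integer point.
(a,b)=(2,3) is feasible, giving 26.
(a,b)=(0,4) is feasible, giving 24.
(a,b)=(3,2) is feasible, giving 24.
No feasible integer point exceeds 26.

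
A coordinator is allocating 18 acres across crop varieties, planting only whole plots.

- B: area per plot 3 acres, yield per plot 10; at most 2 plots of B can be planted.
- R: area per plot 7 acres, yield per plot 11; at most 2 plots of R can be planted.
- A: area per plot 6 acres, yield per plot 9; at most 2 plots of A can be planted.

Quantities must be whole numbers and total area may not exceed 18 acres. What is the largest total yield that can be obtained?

1×B and 2×R: area 17 ≤ 18, yield 1·10 + 2·11 = 32.
2×B and 2×A: area 18 ≤ 18, yield 2·10 + 2·9 = 38.
Best is 38.

38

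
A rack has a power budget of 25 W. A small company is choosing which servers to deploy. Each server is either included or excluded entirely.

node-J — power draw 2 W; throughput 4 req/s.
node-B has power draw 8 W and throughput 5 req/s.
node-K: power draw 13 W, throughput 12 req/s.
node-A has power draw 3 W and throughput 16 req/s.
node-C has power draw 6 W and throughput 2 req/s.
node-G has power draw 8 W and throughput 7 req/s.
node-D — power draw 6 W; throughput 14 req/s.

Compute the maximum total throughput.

46

Allowing fractional choices, the relaxed optimum would be about 46.9, but servers are indivisible.
node-J + node-A + node-C + node-G + node-D: power draw 2 + 3 + 6 + 8 + 6 = 25 ≤ 25, throughput 4 + 16 + 2 + 7 + 14 = 43.
node-J + node-K + node-A + node-D: power draw 2 + 13 + 3 + 6 = 24 ≤ 25, throughput 4 + 12 + 16 + 14 = 46.
node-K + node-A + node-D: power draw 13 + 3 + 6 = 22 ≤ 25, throughput 12 + 16 + 14 = 42.
Best is node-J, node-K, node-A, and node-D with total throughput 46.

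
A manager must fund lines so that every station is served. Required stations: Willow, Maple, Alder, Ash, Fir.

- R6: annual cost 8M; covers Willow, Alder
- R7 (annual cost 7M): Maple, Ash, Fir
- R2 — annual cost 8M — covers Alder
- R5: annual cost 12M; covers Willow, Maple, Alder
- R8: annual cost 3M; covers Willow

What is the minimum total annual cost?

15

This is a weighted set-cover instance.
Choose R6 and R7: together they cover Willow, Maple, Alder, Ash, Fir — every station.
Total annual cost: 8 + 7 = 15.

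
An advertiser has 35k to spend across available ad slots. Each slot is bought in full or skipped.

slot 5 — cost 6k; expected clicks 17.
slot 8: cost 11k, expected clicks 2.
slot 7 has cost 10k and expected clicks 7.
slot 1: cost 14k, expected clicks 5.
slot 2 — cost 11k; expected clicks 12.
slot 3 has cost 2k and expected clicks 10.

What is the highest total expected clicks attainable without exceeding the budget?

Allowing fractional choices, the relaxed optimum would be about 48.1, but ad slots are indivisible.
slot 5 + slot 8 + slot 2 + slot 3: cost 6 + 11 + 11 + 2 = 30 ≤ 35, expected clicks 17 + 2 + 12 + 10 = 41.
slot 5 + slot 1 + slot 2 + slot 3: cost 6 + 14 + 11 + 2 = 33 ≤ 35, expected clicks 17 + 5 + 12 + 10 = 44.
slot 5 + slot 7 + slot 2 + slot 3: cost 6 + 10 + 11 + 2 = 29 ≤ 35, expected clicks 17 + 7 + 12 + 10 = 46.
Best is slot 5, slot 7, slot 2, and slot 3 with total expected clicks 46.

46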